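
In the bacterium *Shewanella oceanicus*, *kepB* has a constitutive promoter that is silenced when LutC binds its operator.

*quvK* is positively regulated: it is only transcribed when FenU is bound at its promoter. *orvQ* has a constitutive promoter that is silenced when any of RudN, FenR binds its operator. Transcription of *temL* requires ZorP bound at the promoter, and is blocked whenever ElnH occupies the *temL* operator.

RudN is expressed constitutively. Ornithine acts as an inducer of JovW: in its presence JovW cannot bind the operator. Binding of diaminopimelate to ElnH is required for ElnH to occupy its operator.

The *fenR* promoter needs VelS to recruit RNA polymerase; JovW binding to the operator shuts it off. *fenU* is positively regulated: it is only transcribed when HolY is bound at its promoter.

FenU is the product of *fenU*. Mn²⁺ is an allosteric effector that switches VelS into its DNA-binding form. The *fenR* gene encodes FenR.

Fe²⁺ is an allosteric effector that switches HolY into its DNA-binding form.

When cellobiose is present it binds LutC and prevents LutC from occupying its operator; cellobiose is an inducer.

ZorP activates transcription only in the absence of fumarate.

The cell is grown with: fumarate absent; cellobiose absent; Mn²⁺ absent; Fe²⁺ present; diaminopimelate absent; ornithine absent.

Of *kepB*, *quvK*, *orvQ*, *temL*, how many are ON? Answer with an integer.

Cellobiose is absent, so LutC is active.
With repressor LutC bound, *kepB* is not transcribed.
→ *kepB* is OFF.
Fe²⁺ is present, so HolY is active.
No repressor is bound and HolY is active, so *fenU* is transcribed.
So FenU is produced and active.
No repressor is bound and FenU is active, so *quvK* is transcribed.
→ *quvK* is ON.
RudN is produced constitutively and is active.
Ornithine is absent, so JovW is active.
Mn²⁺ is absent, so VelS is inactive.
With repressor JovW bound, *fenR* is not transcribed.
So FenR is not produced.
With repressor RudN bound, *orvQ* is not transcribed.
→ *orvQ* is OFF.
Fumarate is absent, so ZorP is active.
Diaminopimelate is absent, so ElnH is inactive.
No repressor is bound and ZorP is active, so *temL* is transcribed.
→ *temL* is ON.
2 of the 4 genes are transcribed.

2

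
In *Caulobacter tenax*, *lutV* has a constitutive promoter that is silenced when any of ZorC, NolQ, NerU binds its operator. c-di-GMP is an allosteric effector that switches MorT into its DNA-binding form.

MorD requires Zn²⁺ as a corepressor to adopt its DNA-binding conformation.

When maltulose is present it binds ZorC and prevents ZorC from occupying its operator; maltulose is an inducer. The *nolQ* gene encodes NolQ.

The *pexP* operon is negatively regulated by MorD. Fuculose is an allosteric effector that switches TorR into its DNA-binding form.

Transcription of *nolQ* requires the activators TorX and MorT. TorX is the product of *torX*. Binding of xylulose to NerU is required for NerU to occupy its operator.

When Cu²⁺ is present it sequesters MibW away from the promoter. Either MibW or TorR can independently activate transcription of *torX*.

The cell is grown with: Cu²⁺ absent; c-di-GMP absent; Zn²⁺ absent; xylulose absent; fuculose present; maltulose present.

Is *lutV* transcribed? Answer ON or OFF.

Maltulose is present, so ZorC is inactive.
Cu²⁺ is absent, so MibW is active.
Fuculose is present, so TorR is active.
Activator MibW is present, so *torX* is transcribed.
So TorX is produced and active.
c-di-GMP is absent, so MorT is inactive.
Required activator MorT is absent, so *nolQ* is not transcribed.
So NolQ is not produced.
Xylulose is absent, so NerU is inactive.
With no repressor bound, *lutV* is transcribed.

ON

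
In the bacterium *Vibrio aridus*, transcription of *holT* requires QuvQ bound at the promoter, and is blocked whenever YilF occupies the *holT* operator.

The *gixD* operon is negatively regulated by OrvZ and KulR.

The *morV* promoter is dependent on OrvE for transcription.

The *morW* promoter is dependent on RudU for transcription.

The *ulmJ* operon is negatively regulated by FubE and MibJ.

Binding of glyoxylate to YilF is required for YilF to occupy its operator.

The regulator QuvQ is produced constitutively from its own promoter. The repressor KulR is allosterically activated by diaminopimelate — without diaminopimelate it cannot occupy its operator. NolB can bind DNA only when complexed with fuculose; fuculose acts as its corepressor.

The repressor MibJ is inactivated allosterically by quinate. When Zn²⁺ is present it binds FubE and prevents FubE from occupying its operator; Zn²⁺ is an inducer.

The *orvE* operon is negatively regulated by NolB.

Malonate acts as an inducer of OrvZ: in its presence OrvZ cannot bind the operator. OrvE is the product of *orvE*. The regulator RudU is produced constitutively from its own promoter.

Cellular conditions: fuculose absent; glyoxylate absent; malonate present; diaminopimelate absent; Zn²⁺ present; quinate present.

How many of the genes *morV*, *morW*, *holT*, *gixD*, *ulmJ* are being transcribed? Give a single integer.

5

Fuculose is absent, so NolB is inactive.
With no repressor bound, *orvE* is transcribed.
So OrvE is produced and active.
No repressor is bound and OrvE is active, so *morV* is transcribed.
→ *morV* is ON.
RudU is produced constitutively and is active.
No repressor is bound and RudU is active, so *morW* is transcribed.
→ *morW* is ON.
QuvQ is produced constitutively and is active.
Glyoxylate is absent, so YilF is inactive.
No repressor is bound and QuvQ is active, so *holT* is transcribed.
→ *holT* is ON.
Malonate is present, so OrvZ is inactive.
Diaminopimelate is absent, so KulR is inactive.
With no repressor bound, *gixD* is transcribed.
→ *gixD* is ON.
Zn²⁺ is present, so FubE is inactive.
Quinate is present, so MibJ is inactive.
With no repressor bound, *ulmJ* is transcribed.
→ *ulmJ* is ON.
5 of the 5 genes are transcribed.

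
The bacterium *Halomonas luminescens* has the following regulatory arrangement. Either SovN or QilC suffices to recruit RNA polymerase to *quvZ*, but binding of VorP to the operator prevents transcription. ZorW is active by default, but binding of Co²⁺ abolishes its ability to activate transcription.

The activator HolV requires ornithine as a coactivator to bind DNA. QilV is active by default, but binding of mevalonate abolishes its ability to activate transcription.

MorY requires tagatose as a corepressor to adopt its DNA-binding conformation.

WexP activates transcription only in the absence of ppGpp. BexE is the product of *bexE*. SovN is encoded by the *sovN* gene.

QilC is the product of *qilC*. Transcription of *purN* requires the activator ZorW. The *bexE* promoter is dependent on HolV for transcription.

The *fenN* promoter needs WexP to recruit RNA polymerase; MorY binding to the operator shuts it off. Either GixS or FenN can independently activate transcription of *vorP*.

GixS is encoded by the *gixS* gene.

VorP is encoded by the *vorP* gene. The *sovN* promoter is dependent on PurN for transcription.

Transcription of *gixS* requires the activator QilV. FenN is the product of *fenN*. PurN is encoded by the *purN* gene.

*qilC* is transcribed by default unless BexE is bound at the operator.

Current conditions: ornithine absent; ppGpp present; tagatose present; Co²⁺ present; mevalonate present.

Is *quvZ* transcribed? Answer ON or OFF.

Co²⁺ is present, so ZorW is inactive.
Required activator ZorW is absent, so *purN* is not transcribed.
So PurN is not produced.
Required activator PurN is absent, so *sovN* is not transcribed.
So SovN is not produced.
Ornithine is absent, so HolV is inactive.
Required activator HolV is absent, so *bexE* is not transcribed.
So BexE is not produced.
With no repressor bound, *qilC* is transcribed.
So QilC is produced and active.
Mevalonate is present, so QilV is inactive.
Required activator QilV is absent, so *gixS* is not transcribed.
So GixS is not produced.
ppGpp is present, so WexP is inactive.
Tagatose is present, so MorY is active.
With repressor MorY bound, *fenN* is not transcribed.
So FenN is not produced.
No activator is available at the *vorP* promoter, so *vorP* is not transcribed.
So VorP is not produced.
Activator QilC is present, so *quvZ* is transcribed.

ON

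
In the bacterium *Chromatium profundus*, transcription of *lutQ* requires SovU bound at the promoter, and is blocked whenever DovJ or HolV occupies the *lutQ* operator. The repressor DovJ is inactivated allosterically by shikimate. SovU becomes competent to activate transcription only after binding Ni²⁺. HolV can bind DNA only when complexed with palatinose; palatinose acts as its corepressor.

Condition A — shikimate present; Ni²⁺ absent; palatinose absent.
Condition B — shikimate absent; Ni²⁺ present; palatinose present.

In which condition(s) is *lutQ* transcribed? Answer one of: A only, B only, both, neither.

neither

Condition A:
Shikimate is present, so DovJ is inactive.
Ni²⁺ is absent, so SovU is inactive.
Palatinose is absent, so HolV is inactive.
Required activator SovU is absent, so *lutQ* is not transcribed.
→ *lutQ* is OFF in A.
Condition B:
Shikimate is absent, so DovJ is active.
Ni²⁺ is present, so SovU is active.
Palatinose is present, so HolV is active.
With repressor DovJ bound, *lutQ* is not transcribed.
→ *lutQ* is OFF in B.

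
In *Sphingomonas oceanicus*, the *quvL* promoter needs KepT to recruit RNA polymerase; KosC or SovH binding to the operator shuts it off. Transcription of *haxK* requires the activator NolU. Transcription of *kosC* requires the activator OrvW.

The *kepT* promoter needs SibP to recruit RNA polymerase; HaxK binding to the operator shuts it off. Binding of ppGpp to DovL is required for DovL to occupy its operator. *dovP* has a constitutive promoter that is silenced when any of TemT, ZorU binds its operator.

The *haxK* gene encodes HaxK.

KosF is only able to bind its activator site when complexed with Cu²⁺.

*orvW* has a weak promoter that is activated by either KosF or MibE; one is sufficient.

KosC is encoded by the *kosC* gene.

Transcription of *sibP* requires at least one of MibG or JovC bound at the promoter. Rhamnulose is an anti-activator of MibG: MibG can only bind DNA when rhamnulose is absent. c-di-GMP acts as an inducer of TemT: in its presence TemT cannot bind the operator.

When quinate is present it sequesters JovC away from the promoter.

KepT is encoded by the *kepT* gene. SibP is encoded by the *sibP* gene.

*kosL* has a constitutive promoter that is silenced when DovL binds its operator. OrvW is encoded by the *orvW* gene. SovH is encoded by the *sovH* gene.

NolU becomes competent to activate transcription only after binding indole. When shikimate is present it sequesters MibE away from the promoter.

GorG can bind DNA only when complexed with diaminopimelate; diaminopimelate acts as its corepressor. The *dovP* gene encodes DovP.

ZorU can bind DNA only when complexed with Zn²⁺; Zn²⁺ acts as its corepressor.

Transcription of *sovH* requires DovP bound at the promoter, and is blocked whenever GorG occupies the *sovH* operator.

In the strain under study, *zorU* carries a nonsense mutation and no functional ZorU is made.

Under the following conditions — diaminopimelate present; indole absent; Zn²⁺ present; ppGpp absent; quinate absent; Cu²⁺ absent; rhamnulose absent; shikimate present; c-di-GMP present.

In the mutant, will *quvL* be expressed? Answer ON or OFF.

ON

Cu²⁺ is absent, so KosF is inactive.
Shikimate is present, so MibE is inactive.
No activator is available at the *orvW* promoter, so *orvW* is not transcribed.
So OrvW is not produced.
Required activator OrvW is absent, so *kosC* is not transcribed.
So KosC is not produced.
c-di-GMP is present, so TemT is inactive.
ZorU is non-functional in this strain, so it has no effect.
With no repressor bound, *dovP* is transcribed.
So DovP is produced and active.
Diaminopimelate is present, so GorG is active.
With repressor GorG bound, *sovH* is not transcribed.
So SovH is not produced.
Indole is absent, so NolU is inactive.
Required activator NolU is absent, so *haxK* is not transcribed.
So HaxK is not produced.
Rhamnulose is absent, so MibG is active.
Quinate is absent, so JovC is active.
Activator MibG is present, so *sibP* is transcribed.
So SibP is produced and active.
No repressor is bound and SibP is active, so *kepT* is transcribed.
So KepT is produced and active.
No repressor is bound and KepT is active, so *quvL* is transcribed.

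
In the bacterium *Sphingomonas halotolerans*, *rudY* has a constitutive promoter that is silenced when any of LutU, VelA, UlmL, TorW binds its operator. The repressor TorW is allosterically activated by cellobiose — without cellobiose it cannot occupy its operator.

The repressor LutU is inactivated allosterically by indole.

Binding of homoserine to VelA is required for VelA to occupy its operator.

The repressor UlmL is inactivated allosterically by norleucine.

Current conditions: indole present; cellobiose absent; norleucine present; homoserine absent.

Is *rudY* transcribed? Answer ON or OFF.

Indole is present, so LutU is inactive.
Homoserine is absent, so VelA is inactive.
Norleucine is present, so UlmL is inactive.
Cellobiose is absent, so TorW is inactive.
With no repressor bound, *rudY* is transcribed.

ON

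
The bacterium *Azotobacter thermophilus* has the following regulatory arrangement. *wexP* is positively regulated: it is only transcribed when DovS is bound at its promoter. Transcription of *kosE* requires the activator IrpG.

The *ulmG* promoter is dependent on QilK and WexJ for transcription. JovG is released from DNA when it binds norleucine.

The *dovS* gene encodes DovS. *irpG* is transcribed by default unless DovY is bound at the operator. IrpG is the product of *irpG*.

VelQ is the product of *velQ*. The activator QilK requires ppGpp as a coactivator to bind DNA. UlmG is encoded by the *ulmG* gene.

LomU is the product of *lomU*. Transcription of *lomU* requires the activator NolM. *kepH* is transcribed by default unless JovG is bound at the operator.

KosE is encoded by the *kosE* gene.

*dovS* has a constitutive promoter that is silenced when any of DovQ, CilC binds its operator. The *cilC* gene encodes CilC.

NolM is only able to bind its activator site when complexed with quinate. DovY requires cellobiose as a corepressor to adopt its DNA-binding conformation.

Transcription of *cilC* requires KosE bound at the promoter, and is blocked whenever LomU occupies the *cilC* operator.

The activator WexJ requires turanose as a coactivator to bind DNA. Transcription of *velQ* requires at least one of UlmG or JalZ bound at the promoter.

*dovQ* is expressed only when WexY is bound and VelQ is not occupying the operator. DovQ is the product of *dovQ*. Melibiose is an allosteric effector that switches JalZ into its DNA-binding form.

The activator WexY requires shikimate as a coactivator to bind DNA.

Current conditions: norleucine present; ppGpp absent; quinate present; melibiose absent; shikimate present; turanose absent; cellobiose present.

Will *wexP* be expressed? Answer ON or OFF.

OFF

ppGpp is absent, so QilK is inactive.
Turanose is absent, so WexJ is inactive.
Required activator QilK is absent, so *ulmG* is not transcribed.
So UlmG is not produced.
Melibiose is absent, so JalZ is inactive.
No activator is available at the *velQ* promoter, so *velQ* is not transcribed.
So VelQ is not produced.
Shikimate is present, so WexY is active.
No repressor is bound and WexY is active, so *dovQ* is transcribed.
So DovQ is produced and active.
Cellobiose is present, so DovY is active.
With repressor DovY bound, *irpG* is not transcribed.
So IrpG is not produced.
Required activator IrpG is absent, so *kosE* is not transcribed.
So KosE is not produced.
Quinate is present, so NolM is active.
No repressor is bound and NolM is active, so *lomU* is transcribed.
So LomU is produced and active.
With repressor LomU bound, *cilC* is not transcribed.
So CilC is not produced.
With repressor DovQ bound, *dovS* is not transcribed.
So DovS is not produced.
Required activator DovS is absent, so *wexP* is not transcribed.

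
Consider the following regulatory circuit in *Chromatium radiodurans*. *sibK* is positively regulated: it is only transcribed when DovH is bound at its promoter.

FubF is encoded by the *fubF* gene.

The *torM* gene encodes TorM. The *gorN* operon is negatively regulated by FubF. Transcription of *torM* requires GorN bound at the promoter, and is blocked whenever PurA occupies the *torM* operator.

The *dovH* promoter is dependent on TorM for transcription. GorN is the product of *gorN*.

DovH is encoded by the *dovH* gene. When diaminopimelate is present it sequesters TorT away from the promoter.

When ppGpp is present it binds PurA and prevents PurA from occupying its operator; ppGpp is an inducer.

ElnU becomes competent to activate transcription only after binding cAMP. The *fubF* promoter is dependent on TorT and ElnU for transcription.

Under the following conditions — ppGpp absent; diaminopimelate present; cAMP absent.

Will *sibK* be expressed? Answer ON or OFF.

Diaminopimelate is present, so TorT is inactive.
cAMP is absent, so ElnU is inactive.
Required activator TorT is absent, so *fubF* is not transcribed.
So FubF is not produced.
With no repressor bound, *gorN* is transcribed.
So GorN is produced and active.
ppGpp is absent, so PurA is active.
With repressor PurA bound, *torM* is not transcribed.
So TorM is not produced.
Required activator TorM is absent, so *dovH* is not transcribed.
So DovH is not produced.
Required activator DovH is absent, so *sibK* is not transcribed.

OFF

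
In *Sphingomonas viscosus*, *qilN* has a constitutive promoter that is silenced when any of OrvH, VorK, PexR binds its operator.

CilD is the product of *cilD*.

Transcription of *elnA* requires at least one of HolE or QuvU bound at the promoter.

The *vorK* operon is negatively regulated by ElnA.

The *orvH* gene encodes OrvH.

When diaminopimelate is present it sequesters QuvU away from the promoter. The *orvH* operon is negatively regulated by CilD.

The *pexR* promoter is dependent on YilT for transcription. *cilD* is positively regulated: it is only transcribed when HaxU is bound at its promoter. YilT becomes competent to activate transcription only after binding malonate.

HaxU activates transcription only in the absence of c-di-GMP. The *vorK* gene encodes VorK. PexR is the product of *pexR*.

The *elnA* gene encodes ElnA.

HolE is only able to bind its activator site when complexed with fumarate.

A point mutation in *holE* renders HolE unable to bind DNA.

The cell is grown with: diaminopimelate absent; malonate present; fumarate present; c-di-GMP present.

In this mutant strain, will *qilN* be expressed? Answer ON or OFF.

c-di-GMP is present, so HaxU is inactive.
Required activator HaxU is absent, so *cilD* is not transcribed.
So CilD is not produced.
With no repressor bound, *orvH* is transcribed.
So OrvH is produced and active.
HolE is non-functional in this strain, so it has no effect.
Diaminopimelate is absent, so QuvU is active.
Activator QuvU is present, so *elnA* is transcribed.
So ElnA is produced and active.
With repressor ElnA bound, *vorK* is not transcribed.
So VorK is not produced.
Malonate is present, so YilT is active.
No repressor is bound and YilT is active, so *pexR* is transcribed.
So PexR is produced and active.
With repressor OrvH bound, *qilN* is not transcribed.

OFF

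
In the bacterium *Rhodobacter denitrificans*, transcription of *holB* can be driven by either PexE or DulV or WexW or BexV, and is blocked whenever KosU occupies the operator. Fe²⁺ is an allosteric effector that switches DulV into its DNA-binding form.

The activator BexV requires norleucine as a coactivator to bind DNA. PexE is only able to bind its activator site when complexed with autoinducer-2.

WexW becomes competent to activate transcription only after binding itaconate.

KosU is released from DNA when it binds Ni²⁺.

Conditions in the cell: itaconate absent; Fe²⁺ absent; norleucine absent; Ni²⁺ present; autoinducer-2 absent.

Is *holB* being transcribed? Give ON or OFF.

Autoinducer-2 is absent, so PexE is inactive.
Fe²⁺ is absent, so DulV is inactive.
Itaconate is absent, so WexW is inactive.
Ni²⁺ is present, so KosU is inactive.
Norleucine is absent, so BexV is inactive.
No activator is available at the *holB* promoter, so *holB* is not transcribed.

OFF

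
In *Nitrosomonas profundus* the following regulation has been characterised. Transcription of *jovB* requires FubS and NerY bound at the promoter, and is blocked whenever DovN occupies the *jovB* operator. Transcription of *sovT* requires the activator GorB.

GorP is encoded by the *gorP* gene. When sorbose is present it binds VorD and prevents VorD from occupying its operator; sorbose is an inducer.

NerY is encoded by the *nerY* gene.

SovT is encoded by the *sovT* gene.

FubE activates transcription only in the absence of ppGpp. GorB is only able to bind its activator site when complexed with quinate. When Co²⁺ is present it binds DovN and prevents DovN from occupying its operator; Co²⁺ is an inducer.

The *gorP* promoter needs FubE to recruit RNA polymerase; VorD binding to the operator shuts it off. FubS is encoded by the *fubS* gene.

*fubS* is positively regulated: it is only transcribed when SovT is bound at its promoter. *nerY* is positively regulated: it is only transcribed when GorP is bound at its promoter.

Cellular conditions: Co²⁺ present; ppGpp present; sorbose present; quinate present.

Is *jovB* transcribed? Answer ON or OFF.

OFF

Co²⁺ is present, so DovN is inactive.
Quinate is present, so GorB is active.
No repressor is bound and GorB is active, so *sovT* is transcribed.
So SovT is produced and active.
No repressor is bound and SovT is active, so *fubS* is transcribed.
So FubS is produced and active.
Sorbose is present, so VorD is inactive.
ppGpp is present, so FubE is inactive.
Required activator FubE is absent, so *gorP* is not transcribed.
So GorP is not produced.
Required activator GorP is absent, so *nerY* is not transcribed.
So NerY is not produced.
Required activator NerY is absent, so *jovB* is not transcribed.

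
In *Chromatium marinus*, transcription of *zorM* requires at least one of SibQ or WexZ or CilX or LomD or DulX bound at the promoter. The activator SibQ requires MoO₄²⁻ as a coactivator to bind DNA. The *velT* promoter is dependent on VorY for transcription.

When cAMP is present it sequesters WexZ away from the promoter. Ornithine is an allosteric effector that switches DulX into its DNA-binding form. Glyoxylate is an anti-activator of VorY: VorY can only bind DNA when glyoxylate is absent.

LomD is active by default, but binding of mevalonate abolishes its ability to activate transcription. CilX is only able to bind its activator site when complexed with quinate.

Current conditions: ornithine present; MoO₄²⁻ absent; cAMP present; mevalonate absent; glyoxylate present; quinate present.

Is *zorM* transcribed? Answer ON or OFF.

ON

MoO₄²⁻ is absent, so SibQ is inactive.
cAMP is present, so WexZ is inactive.
Quinate is present, so CilX is active.
Mevalonate is absent, so LomD is active.
Ornithine is present, so DulX is active.
Activator CilX is present, so *zorM* is transcribed.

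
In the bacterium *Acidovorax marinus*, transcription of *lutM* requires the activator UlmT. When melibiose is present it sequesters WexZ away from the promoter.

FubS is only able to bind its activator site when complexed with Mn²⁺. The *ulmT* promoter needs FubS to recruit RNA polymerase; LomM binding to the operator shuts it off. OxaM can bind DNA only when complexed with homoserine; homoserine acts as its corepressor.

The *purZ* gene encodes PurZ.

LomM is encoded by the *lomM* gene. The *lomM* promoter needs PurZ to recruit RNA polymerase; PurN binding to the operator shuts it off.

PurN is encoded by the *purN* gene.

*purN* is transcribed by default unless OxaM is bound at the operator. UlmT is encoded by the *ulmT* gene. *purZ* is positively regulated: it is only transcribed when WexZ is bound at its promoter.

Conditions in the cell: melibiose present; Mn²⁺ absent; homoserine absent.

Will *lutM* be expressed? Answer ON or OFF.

Homoserine is absent, so OxaM is inactive.
With no repressor bound, *purN* is transcribed.
So PurN is produced and active.
Melibiose is present, so WexZ is inactive.
Required activator WexZ is absent, so *purZ* is not transcribed.
So PurZ is not produced.
With repressor PurN bound, *lomM* is not transcribed.
So LomM is not produced.
Mn²⁺ is absent, so FubS is inactive.
Required activator FubS is absent, so *ulmT* is not transcribed.
So UlmT is not produced.
Required activator UlmT is absent, so *lutM* is not transcribed.

OFF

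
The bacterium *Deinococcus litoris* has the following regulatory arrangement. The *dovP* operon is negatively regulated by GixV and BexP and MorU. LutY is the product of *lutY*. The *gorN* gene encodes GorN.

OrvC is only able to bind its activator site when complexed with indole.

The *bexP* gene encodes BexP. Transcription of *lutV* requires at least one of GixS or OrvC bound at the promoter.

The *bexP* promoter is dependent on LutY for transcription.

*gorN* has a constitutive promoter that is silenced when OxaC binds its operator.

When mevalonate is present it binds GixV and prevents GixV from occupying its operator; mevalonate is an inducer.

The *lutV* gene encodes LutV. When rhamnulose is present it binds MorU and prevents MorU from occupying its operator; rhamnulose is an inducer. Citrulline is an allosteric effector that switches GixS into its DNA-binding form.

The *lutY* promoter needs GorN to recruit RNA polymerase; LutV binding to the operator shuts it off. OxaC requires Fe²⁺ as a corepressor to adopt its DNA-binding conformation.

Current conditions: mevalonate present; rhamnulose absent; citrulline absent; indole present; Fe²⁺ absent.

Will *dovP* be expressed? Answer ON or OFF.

OFF

Mevalonate is present, so GixV is inactive.
Citrulline is absent, so GixS is inactive.
Indole is present, so OrvC is active.
Activator OrvC is present, so *lutV* is transcribed.
So LutV is produced and active.
Fe²⁺ is absent, so OxaC is inactive.
With no repressor bound, *gorN* is transcribed.
So GorN is produced and active.
With repressor LutV bound, *lutY* is not transcribed.
So LutY is not produced.
Required activator LutY is absent, so *bexP* is not transcribed.
So BexP is not produced.
Rhamnulose is absent, so MorU is active.
With repressor MorU bound, *dovP* is not transcribed.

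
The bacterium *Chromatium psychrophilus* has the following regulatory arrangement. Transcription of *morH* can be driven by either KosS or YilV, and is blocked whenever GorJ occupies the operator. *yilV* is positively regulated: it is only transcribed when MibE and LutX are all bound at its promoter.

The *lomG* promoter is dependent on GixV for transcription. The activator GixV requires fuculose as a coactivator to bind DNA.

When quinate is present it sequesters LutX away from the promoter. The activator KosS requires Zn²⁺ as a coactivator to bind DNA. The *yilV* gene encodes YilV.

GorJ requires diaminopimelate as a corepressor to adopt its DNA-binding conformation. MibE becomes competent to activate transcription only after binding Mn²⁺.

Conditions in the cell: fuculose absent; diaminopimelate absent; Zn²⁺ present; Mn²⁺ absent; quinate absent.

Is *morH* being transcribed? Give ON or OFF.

ON

Zn²⁺ is present, so KosS is active.
Mn²⁺ is absent, so MibE is inactive.
Quinate is absent, so LutX is active.
Required activator MibE is absent, so *yilV* is not transcribed.
So YilV is not produced.
Diaminopimelate is absent, so GorJ is inactive.
Activator KosS is present, so *morH* is transcribed.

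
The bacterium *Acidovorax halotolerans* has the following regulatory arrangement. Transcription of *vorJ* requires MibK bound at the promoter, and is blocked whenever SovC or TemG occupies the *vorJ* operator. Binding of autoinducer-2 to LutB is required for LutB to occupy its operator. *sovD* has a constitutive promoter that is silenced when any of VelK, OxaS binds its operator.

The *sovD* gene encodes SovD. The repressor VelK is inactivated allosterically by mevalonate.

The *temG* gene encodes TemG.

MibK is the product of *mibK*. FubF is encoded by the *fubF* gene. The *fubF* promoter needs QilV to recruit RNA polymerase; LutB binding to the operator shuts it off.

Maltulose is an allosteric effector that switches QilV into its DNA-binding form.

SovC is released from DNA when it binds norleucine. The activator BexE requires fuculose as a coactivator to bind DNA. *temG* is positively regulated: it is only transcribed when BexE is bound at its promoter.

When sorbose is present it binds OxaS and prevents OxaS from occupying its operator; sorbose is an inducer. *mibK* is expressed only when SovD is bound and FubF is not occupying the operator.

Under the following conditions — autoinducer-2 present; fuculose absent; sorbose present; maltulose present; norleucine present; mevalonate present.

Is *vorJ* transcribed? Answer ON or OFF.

Autoinducer-2 is present, so LutB is active.
Maltulose is present, so QilV is active.
With repressor LutB bound, *fubF* is not transcribed.
So FubF is not produced.
Mevalonate is present, so VelK is inactive.
Sorbose is present, so OxaS is inactive.
With no repressor bound, *sovD* is transcribed.
So SovD is produced and active.
No repressor is bound and SovD is active, so *mibK* is transcribed.
So MibK is produced and active.
Norleucine is present, so SovC is inactive.
Fuculose is absent, so BexE is inactive.
Required activator BexE is absent, so *temG* is not transcribed.
So TemG is not produced.
No repressor is bound and MibK is active, so *vorJ* is transcribed.

ON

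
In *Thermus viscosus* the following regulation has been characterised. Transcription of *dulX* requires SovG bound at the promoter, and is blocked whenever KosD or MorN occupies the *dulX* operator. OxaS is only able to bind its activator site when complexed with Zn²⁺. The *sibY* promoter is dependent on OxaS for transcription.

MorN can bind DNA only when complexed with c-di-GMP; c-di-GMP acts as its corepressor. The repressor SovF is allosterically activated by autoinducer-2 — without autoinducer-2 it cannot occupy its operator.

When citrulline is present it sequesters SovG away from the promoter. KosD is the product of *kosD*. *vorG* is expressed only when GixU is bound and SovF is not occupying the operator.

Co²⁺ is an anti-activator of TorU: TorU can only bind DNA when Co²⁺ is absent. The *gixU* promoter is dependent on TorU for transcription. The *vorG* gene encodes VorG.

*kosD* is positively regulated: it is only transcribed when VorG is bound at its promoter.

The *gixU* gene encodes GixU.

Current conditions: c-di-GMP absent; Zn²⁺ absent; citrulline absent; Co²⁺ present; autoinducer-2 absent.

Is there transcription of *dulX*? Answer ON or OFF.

Co²⁺ is present, so TorU is inactive.
Required activator TorU is absent, so *gixU* is not transcribed.
So GixU is not produced.
Autoinducer-2 is absent, so SovF is inactive.
Required activator GixU is absent, so *vorG* is not transcribed.
So VorG is not produced.
Required activator VorG is absent, so *kosD* is not transcribed.
So KosD is not produced.
c-di-GMP is absent, so MorN is inactive.
Citrulline is absent, so SovG is active.
No repressor is bound and SovG is active, so *dulX* is transcribed.

ON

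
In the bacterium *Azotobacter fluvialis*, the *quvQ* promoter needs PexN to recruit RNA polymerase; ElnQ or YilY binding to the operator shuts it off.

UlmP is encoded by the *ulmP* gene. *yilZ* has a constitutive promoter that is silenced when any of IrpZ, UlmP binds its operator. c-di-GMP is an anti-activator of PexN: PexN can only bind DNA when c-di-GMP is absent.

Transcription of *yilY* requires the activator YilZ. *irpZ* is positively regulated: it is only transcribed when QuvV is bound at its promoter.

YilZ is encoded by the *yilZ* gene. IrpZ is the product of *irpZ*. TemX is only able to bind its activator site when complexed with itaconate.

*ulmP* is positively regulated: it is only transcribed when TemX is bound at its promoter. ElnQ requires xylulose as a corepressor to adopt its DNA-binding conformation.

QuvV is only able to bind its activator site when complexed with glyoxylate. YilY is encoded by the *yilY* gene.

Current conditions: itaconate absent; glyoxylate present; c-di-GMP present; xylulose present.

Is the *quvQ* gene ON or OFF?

Xylulose is present, so ElnQ is active.
c-di-GMP is present, so PexN is inactive.
Glyoxylate is present, so QuvV is active.
No repressor is bound and QuvV is active, so *irpZ* is transcribed.
So IrpZ is produced and active.
Itaconate is absent, so TemX is inactive.
Required activator TemX is absent, so *ulmP* is not transcribed.
So UlmP is not produced.
With repressor IrpZ bound, *yilZ* is not transcribed.
So YilZ is not produced.
Required activator YilZ is absent, so *yilY* is not transcribed.
So YilY is not produced.
With repressor ElnQ bound, *quvQ* is not transcribed.

OFF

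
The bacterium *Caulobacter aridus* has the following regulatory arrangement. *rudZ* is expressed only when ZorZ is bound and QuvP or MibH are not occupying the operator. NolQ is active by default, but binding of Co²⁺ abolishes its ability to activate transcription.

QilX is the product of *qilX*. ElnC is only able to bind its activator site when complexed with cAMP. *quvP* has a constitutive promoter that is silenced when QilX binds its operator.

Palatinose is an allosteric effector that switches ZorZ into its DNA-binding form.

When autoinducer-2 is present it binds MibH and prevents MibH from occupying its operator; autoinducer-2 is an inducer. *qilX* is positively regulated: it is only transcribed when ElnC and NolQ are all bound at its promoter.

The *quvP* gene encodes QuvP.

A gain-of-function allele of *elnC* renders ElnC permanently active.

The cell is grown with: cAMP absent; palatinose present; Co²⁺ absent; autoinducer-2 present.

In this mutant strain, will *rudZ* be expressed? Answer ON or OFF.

Palatinose is present, so ZorZ is active.
ElnC is constitutively active in this strain.
Co²⁺ is absent, so NolQ is active.
No repressor is bound and ElnC and NolQ are active, so *qilX* is transcribed.
So QilX is produced and active.
With repressor QilX bound, *quvP* is not transcribed.
So QuvP is not produced.
Autoinducer-2 is present, so MibH is inactive.
No repressor is bound and ZorZ is active, so *rudZ* is transcribed.

ON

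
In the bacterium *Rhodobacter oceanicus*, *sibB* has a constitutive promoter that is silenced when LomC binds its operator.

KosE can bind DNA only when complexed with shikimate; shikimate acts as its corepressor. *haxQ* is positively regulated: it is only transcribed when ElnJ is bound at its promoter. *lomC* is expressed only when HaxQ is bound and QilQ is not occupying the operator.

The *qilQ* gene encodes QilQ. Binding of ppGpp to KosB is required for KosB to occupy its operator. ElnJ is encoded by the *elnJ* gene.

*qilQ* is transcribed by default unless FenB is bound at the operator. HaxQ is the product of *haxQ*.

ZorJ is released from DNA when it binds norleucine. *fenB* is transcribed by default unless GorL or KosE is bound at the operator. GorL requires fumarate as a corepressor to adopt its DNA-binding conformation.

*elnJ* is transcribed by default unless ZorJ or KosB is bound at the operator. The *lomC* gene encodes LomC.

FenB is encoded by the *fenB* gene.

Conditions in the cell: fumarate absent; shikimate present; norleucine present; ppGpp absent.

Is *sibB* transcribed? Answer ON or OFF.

Fumarate is absent, so GorL is inactive.
Shikimate is present, so KosE is active.
With repressor KosE bound, *fenB* is not transcribed.
So FenB is not produced.
With no repressor bound, *qilQ* is transcribed.
So QilQ is produced and active.
Norleucine is present, so ZorJ is inactive.
ppGpp is absent, so KosB is inactive.
With no repressor bound, *elnJ* is transcribed.
So ElnJ is produced and active.
No repressor is bound and ElnJ is active, so *haxQ* is transcribed.
So HaxQ is produced and active.
With repressor QilQ bound, *lomC* is not transcribed.
So LomC is not produced.
With no repressor bound, *sibB* is transcribed.

ON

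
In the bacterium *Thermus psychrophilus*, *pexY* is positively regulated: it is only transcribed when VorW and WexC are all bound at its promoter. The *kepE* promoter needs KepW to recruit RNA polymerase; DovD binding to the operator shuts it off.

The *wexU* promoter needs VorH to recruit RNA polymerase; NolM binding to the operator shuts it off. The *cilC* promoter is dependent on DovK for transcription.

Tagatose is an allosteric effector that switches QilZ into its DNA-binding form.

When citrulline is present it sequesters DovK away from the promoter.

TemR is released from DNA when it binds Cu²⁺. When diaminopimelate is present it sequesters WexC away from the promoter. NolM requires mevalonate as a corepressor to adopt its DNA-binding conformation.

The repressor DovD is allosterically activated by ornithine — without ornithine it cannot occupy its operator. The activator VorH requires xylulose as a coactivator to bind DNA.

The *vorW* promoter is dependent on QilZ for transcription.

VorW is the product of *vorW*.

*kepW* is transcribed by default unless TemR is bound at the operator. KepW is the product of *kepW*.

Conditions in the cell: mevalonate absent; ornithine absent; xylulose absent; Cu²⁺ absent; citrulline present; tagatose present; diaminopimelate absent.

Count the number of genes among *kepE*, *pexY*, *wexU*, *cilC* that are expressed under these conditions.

Cu²⁺ is absent, so TemR is active.
With repressor TemR bound, *kepW* is not transcribed.
So KepW is not produced.
Ornithine is absent, so DovD is inactive.
Required activator KepW is absent, so *kepE* is not transcribed.
→ *kepE* is OFF.
Tagatose is present, so QilZ is active.
No repressor is bound and QilZ is active, so *vorW* is transcribed.
So VorW is produced and active.
Diaminopimelate is absent, so WexC is active.
No repressor is bound and VorW and WexC are active, so *pexY* is transcribed.
→ *pexY* is ON.
Xylulose is absent, so VorH is inactive.
Mevalonate is absent, so NolM is inactive.
Required activator VorH is absent, so *wexU* is not transcribed.
→ *wexU* is OFF.
Citrulline is present, so DovK is inactive.
Required activator DovK is absent, so *cilC* is not transcribed.
→ *cilC* is OFF.
1 of the 4 genes is transcribed.

1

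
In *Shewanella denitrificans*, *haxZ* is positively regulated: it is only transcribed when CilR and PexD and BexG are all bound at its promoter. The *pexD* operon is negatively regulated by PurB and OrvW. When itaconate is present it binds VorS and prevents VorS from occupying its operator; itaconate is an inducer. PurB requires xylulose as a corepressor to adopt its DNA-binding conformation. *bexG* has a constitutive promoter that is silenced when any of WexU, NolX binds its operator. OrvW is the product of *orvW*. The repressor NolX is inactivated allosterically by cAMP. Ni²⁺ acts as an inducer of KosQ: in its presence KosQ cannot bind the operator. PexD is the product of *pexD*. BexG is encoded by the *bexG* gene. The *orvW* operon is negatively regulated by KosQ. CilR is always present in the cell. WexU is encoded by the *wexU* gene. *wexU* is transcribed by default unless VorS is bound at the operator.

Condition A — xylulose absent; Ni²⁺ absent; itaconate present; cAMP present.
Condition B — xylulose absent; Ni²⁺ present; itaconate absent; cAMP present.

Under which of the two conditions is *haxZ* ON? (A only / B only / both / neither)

Condition A:
CilR is produced constitutively and is active.
Xylulose is absent, so PurB is inactive.
Ni²⁺ is absent, so KosQ is active.
With repressor KosQ bound, *orvW* is not transcribed.
So OrvW is not produced.
With no repressor bound, *pexD* is transcribed.
So PexD is produced and active.
Itaconate is present, so VorS is inactive.
With no repressor bound, *wexU* is transcribed.
So WexU is produced and active.
cAMP is present, so NolX is inactive.
With repressor WexU bound, *bexG* is not transcribed.
So BexG is not produced.
Required activator BexG is absent, so *haxZ* is not transcribed.
→ *haxZ* is OFF in A.
Condition B:
CilR is produced constitutively and is active.
Xylulose is absent, so PurB is inactive.
Ni²⁺ is present, so KosQ is inactive.
With no repressor bound, *orvW* is transcribed.
So OrvW is produced and active.
With repressor OrvW bound, *pexD* is not transcribed.
So PexD is not produced.
Itaconate is absent, so VorS is active.
With repressor VorS bound, *wexU* is not transcribed.
So WexU is not produced.
cAMP is present, so NolX is inactive.
With no repressor bound, *bexG* is transcribed.
So BexG is produced and active.
Required activator PexD is absent, so *haxZ* is not transcribed.
→ *haxZ* is OFF in B.

neither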